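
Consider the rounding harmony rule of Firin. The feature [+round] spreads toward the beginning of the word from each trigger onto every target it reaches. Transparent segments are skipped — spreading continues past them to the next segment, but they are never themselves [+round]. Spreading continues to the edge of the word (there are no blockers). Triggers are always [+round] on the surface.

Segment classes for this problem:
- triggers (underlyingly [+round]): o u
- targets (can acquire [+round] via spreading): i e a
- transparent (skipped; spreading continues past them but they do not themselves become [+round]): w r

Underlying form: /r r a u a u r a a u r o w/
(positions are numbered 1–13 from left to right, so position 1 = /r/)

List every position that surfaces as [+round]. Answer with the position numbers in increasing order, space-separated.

3 4 5 6 8 9 10 12

From /u/ at 4 leftward: 3 /a/ → [+round]; 2 /r/ transparent; 1 /r/ transparent; word edge.
From /u/ at 6 leftward: 5 /a/ → [+round]; 4 /u/ is itself a trigger — this domain ends here.
From /u/ at 10 leftward: 9 /a/ → [+round]; 8 /a/ → [+round]; 7 /r/ transparent; 6 /u/ is itself a trigger — this domain ends here.
From /o/ at 12 leftward: 11 /r/ transparent; 10 /u/ is itself a trigger — this domain ends here.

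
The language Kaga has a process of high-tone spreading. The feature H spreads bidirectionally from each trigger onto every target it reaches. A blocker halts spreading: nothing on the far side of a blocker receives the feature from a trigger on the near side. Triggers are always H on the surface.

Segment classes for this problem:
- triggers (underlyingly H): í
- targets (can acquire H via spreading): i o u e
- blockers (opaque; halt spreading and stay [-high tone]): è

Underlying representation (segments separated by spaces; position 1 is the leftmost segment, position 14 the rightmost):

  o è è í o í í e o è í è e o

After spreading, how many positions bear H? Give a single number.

From /í/ at 4 rightward: 5 /o/ → H; 6 /í/ is itself a trigger — this domain ends here.
From /í/ at 4 leftward: 3 /è/ blocks.
From /í/ at 6 rightward: 7 /í/ is itself a trigger — this domain ends here.
From /í/ at 6 leftward: 5 /o/ → H; 4 /í/ is itself a trigger — this domain ends here.
From /í/ at 7 rightward: 8 /e/ → H; 9 /o/ → H; 10 /è/ blocks.
From /í/ at 7 leftward: 6 /í/ is itself a trigger — this domain ends here.
From /í/ at 11 rightward: 12 /è/ blocks.
From /í/ at 11 leftward: 10 /è/ blocks.
Targets with no active source: positions 1 13 14 stay [-high tone].
H positions on the surface: 4 5 6 7 8 9 11.

7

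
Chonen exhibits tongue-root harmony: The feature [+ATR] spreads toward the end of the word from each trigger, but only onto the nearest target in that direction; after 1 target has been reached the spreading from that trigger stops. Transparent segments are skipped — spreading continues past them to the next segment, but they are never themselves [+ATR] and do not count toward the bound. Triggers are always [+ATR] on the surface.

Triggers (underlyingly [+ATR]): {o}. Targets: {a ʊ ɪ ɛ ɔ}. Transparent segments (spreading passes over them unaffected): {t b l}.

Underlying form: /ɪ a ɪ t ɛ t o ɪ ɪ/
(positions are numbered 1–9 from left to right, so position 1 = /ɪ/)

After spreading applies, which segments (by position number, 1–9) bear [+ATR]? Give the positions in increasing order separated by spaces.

7 8

From /o/ at 7 rightward: 8 /ɪ/ → [+ATR]; bound reached.
Targets with no active source: positions 1 2 3 5 9 stay [-ATR].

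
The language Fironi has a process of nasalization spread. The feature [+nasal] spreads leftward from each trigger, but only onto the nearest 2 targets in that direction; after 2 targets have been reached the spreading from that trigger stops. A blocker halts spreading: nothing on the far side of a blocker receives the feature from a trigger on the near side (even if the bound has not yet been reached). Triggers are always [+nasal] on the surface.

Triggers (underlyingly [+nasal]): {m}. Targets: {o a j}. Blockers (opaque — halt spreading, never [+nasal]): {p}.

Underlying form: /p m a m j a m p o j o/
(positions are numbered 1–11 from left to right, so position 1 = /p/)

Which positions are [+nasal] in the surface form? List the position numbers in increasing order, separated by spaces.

From /m/ at 2 leftward: 1 /p/ blocks.
From /m/ at 4 leftward: 3 /a/ → [+nasal]; 2 /m/ is itself a trigger — this domain ends here.
From /m/ at 7 leftward: 6 /a/ → [+nasal]; 5 /j/ → [+nasal]; bound reached.
Targets with no active source: positions 9 10 11 stay [-nasal].

2 3 4 5 6 7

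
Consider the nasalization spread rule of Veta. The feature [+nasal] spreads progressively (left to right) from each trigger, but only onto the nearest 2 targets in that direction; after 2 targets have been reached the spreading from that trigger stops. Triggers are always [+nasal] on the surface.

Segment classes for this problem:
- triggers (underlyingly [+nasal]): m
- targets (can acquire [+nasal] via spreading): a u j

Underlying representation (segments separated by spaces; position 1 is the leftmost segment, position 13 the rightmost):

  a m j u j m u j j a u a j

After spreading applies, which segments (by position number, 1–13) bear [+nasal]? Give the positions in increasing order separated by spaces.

From /m/ at 2 rightward: 3 /j/ → [+nasal]; 4 /u/ → [+nasal]; bound reached.
From /m/ at 6 rightward: 7 /u/ → [+nasal]; 8 /j/ → [+nasal]; bound reached.
Targets with no active source: positions 1 5 9 10 11 12 13 stay [-nasal].

2 3 4 6 7 8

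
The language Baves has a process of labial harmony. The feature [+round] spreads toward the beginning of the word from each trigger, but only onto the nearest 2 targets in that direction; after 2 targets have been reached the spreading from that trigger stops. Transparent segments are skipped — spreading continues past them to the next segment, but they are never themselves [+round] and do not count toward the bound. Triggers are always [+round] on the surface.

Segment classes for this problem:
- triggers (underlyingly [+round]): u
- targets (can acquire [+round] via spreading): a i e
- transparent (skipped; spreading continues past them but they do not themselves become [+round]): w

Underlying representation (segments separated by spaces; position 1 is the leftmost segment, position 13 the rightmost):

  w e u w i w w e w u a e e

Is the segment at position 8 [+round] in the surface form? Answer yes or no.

yes

From /u/ at 3 leftward: 2 /e/ → [+round]; 1 /w/ transparent; word edge.
From /u/ at 10 leftward: 9 /w/ transparent; 8 /e/ → [+round]; 7 /w/ transparent; 6 /w/ transparent; 5 /i/ → [+round]; bound reached.
Targets with no active source: positions 11 12 13 stay [-round].
[+round] positions on the surface: 2 3 5 8 10.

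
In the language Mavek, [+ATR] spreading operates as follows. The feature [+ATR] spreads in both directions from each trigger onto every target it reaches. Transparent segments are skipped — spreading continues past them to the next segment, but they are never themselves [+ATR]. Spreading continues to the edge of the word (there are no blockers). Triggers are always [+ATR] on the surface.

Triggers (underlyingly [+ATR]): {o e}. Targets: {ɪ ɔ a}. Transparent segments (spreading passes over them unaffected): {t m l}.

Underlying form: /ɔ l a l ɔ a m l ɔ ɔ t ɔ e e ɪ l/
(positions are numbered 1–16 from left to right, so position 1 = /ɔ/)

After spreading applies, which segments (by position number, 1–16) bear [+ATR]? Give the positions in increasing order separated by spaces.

1 3 5 6 9 10 12 13 14 15

From /e/ at 13 rightward: 14 /e/ is itself a trigger — this domain ends here.
From /e/ at 13 leftward: 12 /ɔ/ → [+ATR]; 11 /t/ transparent; 10 /ɔ/ → [+ATR]; 9 /ɔ/ → [+ATR]; 8 /l/ transparent; 7 /m/ transparent; 6 /a/ → [+ATR]; 5 /ɔ/ → [+ATR]; 4 /l/ transparent; 3 /a/ → [+ATR]; 2 /l/ transparent; 1 /ɔ/ → [+ATR]; word edge.
From /e/ at 14 rightward: 15 /ɪ/ → [+ATR]; 16 /l/ transparent; word edge.
From /e/ at 14 leftward: 13 /e/ is itself a trigger — this domain ends here.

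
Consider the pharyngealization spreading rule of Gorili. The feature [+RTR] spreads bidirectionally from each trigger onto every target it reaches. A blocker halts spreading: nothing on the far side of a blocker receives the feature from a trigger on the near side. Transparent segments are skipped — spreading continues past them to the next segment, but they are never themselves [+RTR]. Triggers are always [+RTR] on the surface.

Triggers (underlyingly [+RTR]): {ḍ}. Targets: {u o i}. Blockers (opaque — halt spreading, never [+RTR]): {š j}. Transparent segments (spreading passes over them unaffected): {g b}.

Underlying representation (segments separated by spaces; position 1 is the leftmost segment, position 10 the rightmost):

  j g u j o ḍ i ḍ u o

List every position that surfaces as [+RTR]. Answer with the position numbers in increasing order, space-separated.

5 6 7 8 9 10

From /ḍ/ at 6 rightward: 7 /i/ → [+RTR]; 8 /ḍ/ is itself a trigger — this domain ends here.
From /ḍ/ at 6 leftward: 5 /o/ → [+RTR]; 4 /j/ blocks.
From /ḍ/ at 8 rightward: 9 /u/ → [+RTR]; 10 /o/ → [+RTR]; word edge.
From /ḍ/ at 8 leftward: 7 /i/ → [+RTR]; 6 /ḍ/ is itself a trigger — this domain ends here.
Target with no active source: position 3 stays [-emphatic].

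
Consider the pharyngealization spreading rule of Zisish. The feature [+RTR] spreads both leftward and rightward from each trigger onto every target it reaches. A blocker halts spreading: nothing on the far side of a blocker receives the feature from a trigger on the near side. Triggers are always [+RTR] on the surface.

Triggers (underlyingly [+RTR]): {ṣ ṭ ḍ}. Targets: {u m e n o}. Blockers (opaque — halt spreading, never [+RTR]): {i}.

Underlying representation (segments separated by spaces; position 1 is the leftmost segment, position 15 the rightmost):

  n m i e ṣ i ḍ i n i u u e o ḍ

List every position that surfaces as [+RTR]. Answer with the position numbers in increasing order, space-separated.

From /ṣ/ at 5 rightward: 6 /i/ blocks.
From /ṣ/ at 5 leftward: 4 /e/ → [+RTR]; 3 /i/ blocks.
From /ḍ/ at 7 rightward: 8 /i/ blocks.
From /ḍ/ at 7 leftward: 6 /i/ blocks.
From /ḍ/ at 15 rightward: word edge.
From /ḍ/ at 15 leftward: 14 /o/ → [+RTR]; 13 /e/ → [+RTR]; 12 /u/ → [+RTR]; 11 /u/ → [+RTR]; 10 /i/ blocks.
Targets with no active source: positions 1 2 9 stay [-emphatic].

4 5 7 11 12 13 14 15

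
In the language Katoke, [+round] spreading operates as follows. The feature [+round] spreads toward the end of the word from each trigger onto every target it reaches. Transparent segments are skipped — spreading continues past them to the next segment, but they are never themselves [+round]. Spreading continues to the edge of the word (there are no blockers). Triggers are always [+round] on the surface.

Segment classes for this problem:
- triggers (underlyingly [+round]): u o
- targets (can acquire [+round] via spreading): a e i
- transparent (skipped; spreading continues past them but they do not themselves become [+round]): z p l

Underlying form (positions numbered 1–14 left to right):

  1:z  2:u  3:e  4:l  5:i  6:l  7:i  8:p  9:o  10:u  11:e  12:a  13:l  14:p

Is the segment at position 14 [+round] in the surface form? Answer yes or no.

From /u/ at 2 rightward: 3 /e/ → [+round]; 4 /l/ transparent; 5 /i/ → [+round]; 6 /l/ transparent; 7 /i/ → [+round]; 8 /p/ transparent; 9 /o/ is itself a trigger — this domain ends here.
From /o/ at 9 rightward: 10 /u/ is itself a trigger — this domain ends here.
From /u/ at 10 rightward: 11 /e/ → [+round]; 12 /a/ → [+round]; 13 /l/ transparent; 14 /p/ transparent; word edge.
[+round] positions on the surface: 2 3 5 7 9 10 11 12.

no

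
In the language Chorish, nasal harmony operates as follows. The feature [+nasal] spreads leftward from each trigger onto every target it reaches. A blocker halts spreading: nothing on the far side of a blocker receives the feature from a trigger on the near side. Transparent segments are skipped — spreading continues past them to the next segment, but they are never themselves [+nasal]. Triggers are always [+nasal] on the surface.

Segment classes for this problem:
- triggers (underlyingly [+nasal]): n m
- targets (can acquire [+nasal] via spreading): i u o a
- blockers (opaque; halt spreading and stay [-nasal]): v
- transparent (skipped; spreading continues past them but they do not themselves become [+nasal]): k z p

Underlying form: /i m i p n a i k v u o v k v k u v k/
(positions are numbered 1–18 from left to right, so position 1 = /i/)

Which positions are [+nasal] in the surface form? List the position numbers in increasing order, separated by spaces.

1 2 3 5

From /m/ at 2 leftward: 1 /i/ → [+nasal]; word edge.
From /n/ at 5 leftward: 4 /p/ transparent; 3 /i/ → [+nasal]; 2 /m/ is itself a trigger — this domain ends here.
Targets with no active source: positions 6 7 10 11 16 stay [-nasal].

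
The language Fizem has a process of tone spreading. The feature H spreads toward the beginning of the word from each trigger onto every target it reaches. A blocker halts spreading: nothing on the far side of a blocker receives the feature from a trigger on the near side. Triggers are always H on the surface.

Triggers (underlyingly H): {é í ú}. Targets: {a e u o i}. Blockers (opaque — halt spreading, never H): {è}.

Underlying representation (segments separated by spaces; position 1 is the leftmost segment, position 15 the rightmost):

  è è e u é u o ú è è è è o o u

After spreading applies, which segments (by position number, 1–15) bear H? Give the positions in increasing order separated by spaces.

3 4 5 6 7 8

From /é/ at 5 leftward: 4 /u/ → H; 3 /e/ → H; 2 /è/ blocks.
From /ú/ at 8 leftward: 7 /o/ → H; 6 /u/ → H; 5 /é/ is itself a trigger — this domain ends here.
Targets with no active source: positions 13 14 15 stay [-high tone].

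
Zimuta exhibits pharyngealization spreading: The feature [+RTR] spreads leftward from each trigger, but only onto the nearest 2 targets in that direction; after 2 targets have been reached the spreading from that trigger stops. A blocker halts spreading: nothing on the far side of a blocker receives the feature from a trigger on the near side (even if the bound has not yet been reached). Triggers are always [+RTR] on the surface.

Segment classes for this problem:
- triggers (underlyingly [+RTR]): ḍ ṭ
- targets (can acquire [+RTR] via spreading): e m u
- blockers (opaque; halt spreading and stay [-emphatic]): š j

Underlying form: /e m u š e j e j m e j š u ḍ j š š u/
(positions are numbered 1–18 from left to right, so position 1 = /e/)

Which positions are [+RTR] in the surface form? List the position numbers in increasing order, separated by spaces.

From /ḍ/ at 14 leftward: 13 /u/ → [+RTR]; 12 /š/ blocks.
Targets with no active source: positions 1 2 3 5 7 9 10 18 stay [-emphatic].

13 14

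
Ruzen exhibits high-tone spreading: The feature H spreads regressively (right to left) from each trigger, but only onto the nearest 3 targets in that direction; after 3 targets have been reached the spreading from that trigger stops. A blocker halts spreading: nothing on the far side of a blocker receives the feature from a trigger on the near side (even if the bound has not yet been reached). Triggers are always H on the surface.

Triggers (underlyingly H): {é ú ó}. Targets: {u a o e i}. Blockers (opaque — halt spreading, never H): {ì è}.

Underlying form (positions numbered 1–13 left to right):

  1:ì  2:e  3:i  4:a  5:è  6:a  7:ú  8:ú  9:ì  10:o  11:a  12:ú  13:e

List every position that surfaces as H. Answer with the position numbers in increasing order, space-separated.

6 7 8 10 11 12

From /ú/ at 7 leftward: 6 /a/ → H; 5 /è/ blocks.
From /ú/ at 8 leftward: 7 /ú/ is itself a trigger — this domain ends here.
From /ú/ at 12 leftward: 11 /a/ → H; 10 /o/ → H; 9 /ì/ blocks.
Targets with no active source: positions 2 3 4 13 stay [-high tone].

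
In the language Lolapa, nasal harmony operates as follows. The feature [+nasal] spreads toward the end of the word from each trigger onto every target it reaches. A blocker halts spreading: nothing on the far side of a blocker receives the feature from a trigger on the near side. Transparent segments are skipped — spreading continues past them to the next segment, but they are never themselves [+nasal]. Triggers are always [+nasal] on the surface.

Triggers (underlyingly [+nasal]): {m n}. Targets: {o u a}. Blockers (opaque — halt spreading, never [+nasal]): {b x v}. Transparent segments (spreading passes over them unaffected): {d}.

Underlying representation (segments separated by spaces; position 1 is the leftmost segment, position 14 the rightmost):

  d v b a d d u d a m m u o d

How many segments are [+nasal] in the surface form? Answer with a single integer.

4

From /m/ at 10 rightward: 11 /m/ is itself a trigger — this domain ends here.
From /m/ at 11 rightward: 12 /u/ → [+nasal]; 13 /o/ → [+nasal]; 14 /d/ transparent; word edge.
Targets with no active source: positions 4 7 9 stay [-nasal].
[+nasal] positions on the surface: 10 11 12 13.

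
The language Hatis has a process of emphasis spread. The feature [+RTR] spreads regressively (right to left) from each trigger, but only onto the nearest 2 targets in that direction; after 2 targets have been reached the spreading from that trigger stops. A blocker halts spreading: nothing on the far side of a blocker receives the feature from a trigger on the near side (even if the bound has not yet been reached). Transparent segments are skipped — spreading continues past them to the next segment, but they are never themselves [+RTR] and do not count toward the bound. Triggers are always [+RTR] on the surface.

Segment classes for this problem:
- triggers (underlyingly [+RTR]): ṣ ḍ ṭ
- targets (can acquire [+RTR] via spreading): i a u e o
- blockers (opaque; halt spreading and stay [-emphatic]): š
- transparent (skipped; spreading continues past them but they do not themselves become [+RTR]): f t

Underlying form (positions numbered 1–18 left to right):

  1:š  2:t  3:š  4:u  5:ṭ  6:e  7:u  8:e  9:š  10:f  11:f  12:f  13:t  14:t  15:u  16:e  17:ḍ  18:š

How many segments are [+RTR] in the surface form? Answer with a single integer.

From /ṭ/ at 5 leftward: 4 /u/ → [+RTR]; 3 /š/ blocks.
From /ḍ/ at 17 leftward: 16 /e/ → [+RTR]; 15 /u/ → [+RTR]; bound reached.
Targets with no active source: positions 6 7 8 stay [-emphatic].
[+RTR] positions on the surface: 4 5 15 16 17.

5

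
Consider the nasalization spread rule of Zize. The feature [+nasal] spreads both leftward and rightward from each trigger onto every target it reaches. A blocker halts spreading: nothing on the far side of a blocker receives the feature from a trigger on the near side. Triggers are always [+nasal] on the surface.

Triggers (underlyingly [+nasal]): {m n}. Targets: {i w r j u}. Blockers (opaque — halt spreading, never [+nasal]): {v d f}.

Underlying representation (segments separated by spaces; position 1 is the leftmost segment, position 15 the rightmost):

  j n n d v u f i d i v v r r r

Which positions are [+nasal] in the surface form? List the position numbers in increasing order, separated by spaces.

From /n/ at 2 rightward: 3 /n/ is itself a trigger — this domain ends here.
From /n/ at 2 leftward: 1 /j/ → [+nasal]; word edge.
From /n/ at 3 rightward: 4 /d/ blocks.
From /n/ at 3 leftward: 2 /n/ is itself a trigger — this domain ends here.
Targets with no active source: positions 6 8 10 13 14 15 stay [-nasal].

1 2 3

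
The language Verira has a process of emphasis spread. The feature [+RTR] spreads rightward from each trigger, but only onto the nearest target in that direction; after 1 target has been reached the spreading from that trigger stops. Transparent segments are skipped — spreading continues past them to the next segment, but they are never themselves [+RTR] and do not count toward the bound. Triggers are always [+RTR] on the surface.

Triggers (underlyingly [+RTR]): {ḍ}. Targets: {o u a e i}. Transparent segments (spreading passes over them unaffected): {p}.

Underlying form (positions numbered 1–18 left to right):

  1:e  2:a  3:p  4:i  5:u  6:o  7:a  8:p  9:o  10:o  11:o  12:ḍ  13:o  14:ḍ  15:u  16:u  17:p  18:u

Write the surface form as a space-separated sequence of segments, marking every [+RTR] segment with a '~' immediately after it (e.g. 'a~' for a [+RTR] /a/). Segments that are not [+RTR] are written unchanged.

e a p i u o a p o o o ḍ~ o~ ḍ~ u~ u p u

From /ḍ/ at 12 rightward: 13 /o/ → [+RTR]; bound reached.
From /ḍ/ at 14 rightward: 15 /u/ → [+RTR]; bound reached.
Targets with no active source: positions 1 2 4 5 6 7 9 10 11 16 18 stay [-emphatic].
[+RTR] positions on the surface: 12 13 14 15.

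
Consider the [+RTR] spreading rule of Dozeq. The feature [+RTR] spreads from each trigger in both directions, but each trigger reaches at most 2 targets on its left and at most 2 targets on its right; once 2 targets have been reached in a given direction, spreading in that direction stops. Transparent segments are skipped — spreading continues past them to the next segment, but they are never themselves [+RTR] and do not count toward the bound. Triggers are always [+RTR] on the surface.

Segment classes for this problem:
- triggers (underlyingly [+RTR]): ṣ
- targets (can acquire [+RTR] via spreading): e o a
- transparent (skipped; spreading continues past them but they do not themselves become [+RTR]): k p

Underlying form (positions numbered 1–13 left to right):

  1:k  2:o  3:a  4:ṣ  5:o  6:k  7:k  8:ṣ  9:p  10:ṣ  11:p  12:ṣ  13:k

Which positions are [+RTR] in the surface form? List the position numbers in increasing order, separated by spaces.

2 3 4 5 8 10 12

From /ṣ/ at 4 rightward: 5 /o/ → [+RTR]; 6 /k/ transparent; 7 /k/ transparent; 8 /ṣ/ is itself a trigger — this domain ends here.
From /ṣ/ at 4 leftward: 3 /a/ → [+RTR]; 2 /o/ → [+RTR]; bound reached.
From /ṣ/ at 8 rightward: 9 /p/ transparent; 10 /ṣ/ is itself a trigger — this domain ends here.
From /ṣ/ at 8 leftward: 7 /k/ transparent; 6 /k/ transparent; 5 /o/ → [+RTR]; 4 /ṣ/ is itself a trigger — this domain ends here.
From /ṣ/ at 10 rightward: 11 /p/ transparent; 12 /ṣ/ is itself a trigger — this domain ends here.
From /ṣ/ at 10 leftward: 9 /p/ transparent; 8 /ṣ/ is itself a trigger — this domain ends here.
From /ṣ/ at 12 rightward: 13 /k/ transparent; word edge.
From /ṣ/ at 12 leftward: 11 /p/ transparent; 10 /ṣ/ is itself a trigger — this domain ends here.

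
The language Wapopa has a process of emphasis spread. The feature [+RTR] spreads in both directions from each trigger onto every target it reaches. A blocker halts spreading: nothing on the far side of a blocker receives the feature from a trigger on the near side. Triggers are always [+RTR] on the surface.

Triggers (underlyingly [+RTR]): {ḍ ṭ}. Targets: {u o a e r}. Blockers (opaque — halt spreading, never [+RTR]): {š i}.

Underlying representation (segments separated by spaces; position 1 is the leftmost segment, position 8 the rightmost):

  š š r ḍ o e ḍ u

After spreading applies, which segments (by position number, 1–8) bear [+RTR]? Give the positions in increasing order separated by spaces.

3 4 5 6 7 8

From /ḍ/ at 4 rightward: 5 /o/ → [+RTR]; 6 /e/ → [+RTR]; 7 /ḍ/ is itself a trigger — this domain ends here.
From /ḍ/ at 4 leftward: 3 /r/ → [+RTR]; 2 /š/ blocks.
From /ḍ/ at 7 rightward: 8 /u/ → [+RTR]; word edge.
From /ḍ/ at 7 leftward: 6 /e/ → [+RTR]; 5 /o/ → [+RTR]; 4 /ḍ/ is itself a trigger — this domain ends here.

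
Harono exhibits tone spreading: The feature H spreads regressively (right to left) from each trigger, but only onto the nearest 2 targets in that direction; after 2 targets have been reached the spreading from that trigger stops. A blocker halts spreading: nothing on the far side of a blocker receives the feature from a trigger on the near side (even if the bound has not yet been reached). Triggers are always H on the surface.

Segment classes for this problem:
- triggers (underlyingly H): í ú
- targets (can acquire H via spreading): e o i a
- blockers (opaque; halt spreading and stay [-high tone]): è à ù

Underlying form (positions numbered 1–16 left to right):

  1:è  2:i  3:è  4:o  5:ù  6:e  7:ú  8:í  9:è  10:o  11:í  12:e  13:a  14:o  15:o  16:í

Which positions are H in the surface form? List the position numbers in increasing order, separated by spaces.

From /ú/ at 7 leftward: 6 /e/ → H; 5 /ù/ blocks.
From /í/ at 8 leftward: 7 /ú/ is itself a trigger — this domain ends here.
From /í/ at 11 leftward: 10 /o/ → H; 9 /è/ blocks.
From /í/ at 16 leftward: 15 /o/ → H; 14 /o/ → H; bound reached.
Targets with no active source: positions 2 4 12 13 stay [-high tone].

6 7 8 10 11 14 15 16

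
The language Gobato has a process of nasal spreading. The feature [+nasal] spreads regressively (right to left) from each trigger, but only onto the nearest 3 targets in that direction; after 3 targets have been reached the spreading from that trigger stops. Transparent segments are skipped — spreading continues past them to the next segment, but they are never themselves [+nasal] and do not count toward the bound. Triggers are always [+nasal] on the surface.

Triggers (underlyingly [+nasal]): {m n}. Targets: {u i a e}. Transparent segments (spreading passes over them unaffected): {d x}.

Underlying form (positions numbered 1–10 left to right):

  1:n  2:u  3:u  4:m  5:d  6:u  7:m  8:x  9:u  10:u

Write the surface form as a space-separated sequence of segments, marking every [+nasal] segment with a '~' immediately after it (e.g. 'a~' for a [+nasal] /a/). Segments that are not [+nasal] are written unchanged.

From /n/ at 1 leftward: word edge.
From /m/ at 4 leftward: 3 /u/ → [+nasal]; 2 /u/ → [+nasal]; 1 /n/ is itself a trigger — this domain ends here.
From /m/ at 7 leftward: 6 /u/ → [+nasal]; 5 /d/ transparent; 4 /m/ is itself a trigger — this domain ends here.
Targets with no active source: positions 9 10 stay [-nasal].
[+nasal] positions on the surface: 1 2 3 4 6 7.

n~ u~ u~ m~ d u~ m~ x u u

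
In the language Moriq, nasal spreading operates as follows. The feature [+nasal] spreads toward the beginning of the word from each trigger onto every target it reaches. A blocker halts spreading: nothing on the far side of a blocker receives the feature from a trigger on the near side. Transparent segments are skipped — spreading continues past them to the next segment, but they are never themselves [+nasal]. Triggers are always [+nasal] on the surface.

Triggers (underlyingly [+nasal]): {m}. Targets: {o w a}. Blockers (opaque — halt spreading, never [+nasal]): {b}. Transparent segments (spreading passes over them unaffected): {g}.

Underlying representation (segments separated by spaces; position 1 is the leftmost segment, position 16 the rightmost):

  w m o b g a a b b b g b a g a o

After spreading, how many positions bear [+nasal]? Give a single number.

From /m/ at 2 leftward: 1 /w/ → [+nasal]; word edge.
Targets with no active source: positions 3 6 7 13 15 16 stay [-nasal].
[+nasal] positions on the surface: 1 2.

2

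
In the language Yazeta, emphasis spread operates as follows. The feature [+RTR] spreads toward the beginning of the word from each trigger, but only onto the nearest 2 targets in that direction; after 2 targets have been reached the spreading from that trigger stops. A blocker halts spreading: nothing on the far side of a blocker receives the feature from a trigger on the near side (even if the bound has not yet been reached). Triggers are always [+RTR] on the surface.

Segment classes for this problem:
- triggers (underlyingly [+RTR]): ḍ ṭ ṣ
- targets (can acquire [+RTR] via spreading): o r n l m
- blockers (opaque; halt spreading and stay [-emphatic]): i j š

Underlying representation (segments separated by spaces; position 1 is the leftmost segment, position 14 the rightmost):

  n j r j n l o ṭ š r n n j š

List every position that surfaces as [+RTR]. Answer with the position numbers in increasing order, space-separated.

6 7 8

From /ṭ/ at 8 leftward: 7 /o/ → [+RTR]; 6 /l/ → [+RTR]; bound reached.
Targets with no active source: positions 1 3 5 10 11 12 stay [-emphatic].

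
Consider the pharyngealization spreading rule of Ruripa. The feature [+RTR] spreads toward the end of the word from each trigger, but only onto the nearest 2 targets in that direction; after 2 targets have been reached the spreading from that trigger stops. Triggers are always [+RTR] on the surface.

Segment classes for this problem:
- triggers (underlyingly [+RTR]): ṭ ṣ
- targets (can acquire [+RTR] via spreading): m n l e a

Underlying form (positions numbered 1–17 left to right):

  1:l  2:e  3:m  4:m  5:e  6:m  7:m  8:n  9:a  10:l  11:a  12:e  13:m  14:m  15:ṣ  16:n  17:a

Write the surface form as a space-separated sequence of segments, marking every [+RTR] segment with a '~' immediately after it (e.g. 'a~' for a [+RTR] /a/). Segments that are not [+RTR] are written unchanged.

From /ṣ/ at 15 rightward: 16 /n/ → [+RTR]; 17 /a/ → [+RTR]; bound reached.
Targets with no active source: positions 1 2 3 4 5 6 7 8 9 10 11 12 13 14 stay [-emphatic].
[+RTR] positions on the surface: 15 16 17.

l e m m e m m n a l a e m m ṣ~ n~ a~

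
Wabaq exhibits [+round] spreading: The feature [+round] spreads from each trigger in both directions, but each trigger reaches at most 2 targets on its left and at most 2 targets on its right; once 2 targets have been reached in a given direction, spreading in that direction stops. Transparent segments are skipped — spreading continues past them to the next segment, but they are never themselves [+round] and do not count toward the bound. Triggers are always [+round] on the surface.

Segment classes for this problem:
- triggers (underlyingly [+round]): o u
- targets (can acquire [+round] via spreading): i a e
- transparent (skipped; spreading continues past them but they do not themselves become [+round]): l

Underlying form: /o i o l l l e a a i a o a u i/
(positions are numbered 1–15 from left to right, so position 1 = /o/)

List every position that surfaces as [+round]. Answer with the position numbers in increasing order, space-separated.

1 2 3 7 8 10 11 12 13 14 15

From /o/ at 1 rightward: 2 /i/ → [+round]; 3 /o/ is itself a trigger — this domain ends here.
From /o/ at 1 leftward: word edge.
From /o/ at 3 rightward: 4 /l/ transparent; 5 /l/ transparent; 6 /l/ transparent; 7 /e/ → [+round]; 8 /a/ → [+round]; bound reached.
From /o/ at 3 leftward: 2 /i/ → [+round]; 1 /o/ is itself a trigger — this domain ends here.
From /o/ at 12 rightward: 13 /a/ → [+round]; 14 /u/ is itself a trigger — this domain ends here.
From /o/ at 12 leftward: 11 /a/ → [+round]; 10 /i/ → [+round]; bound reached.
From /u/ at 14 rightward: 15 /i/ → [+round]; word edge.
From /u/ at 14 leftward: 13 /a/ → [+round]; 12 /o/ is itself a trigger — this domain ends here.
Target with no active source: position 9 stays [-round].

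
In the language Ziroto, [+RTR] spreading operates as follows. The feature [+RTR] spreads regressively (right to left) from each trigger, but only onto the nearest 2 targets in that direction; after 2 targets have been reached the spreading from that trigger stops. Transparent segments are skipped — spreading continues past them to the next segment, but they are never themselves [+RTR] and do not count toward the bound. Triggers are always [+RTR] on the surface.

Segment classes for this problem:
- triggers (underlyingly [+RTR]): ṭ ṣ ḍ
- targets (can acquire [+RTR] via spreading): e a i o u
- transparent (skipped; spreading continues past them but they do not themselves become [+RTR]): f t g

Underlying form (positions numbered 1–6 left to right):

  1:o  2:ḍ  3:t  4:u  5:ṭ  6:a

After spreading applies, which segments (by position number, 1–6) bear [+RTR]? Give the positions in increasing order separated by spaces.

From /ḍ/ at 2 leftward: 1 /o/ → [+RTR]; word edge.
From /ṭ/ at 5 leftward: 4 /u/ → [+RTR]; 3 /t/ transparent; 2 /ḍ/ is itself a trigger — this domain ends here.
Target with no active source: position 6 stays [-emphatic].

1 2 4 5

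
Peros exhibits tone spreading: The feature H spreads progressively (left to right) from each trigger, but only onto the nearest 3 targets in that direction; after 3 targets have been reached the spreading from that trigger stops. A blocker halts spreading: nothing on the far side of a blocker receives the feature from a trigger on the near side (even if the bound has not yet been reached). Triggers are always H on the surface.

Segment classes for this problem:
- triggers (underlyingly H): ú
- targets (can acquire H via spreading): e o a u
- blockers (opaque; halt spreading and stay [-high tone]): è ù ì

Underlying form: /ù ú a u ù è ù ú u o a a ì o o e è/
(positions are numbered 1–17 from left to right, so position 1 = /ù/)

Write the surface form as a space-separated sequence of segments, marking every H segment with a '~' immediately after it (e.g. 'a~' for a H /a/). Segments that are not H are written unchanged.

ù ú~ a~ u~ ù è ù ú~ u~ o~ a~ a ì o o e è

From /ú/ at 2 rightward: 3 /a/ → H; 4 /u/ → H; 5 /ù/ blocks.
From /ú/ at 8 rightward: 9 /u/ → H; 10 /o/ → H; 11 /a/ → H; bound reached.
Targets with no active source: positions 12 14 15 16 stay [-high tone].
H positions on the surface: 2 3 4 8 9 10 11.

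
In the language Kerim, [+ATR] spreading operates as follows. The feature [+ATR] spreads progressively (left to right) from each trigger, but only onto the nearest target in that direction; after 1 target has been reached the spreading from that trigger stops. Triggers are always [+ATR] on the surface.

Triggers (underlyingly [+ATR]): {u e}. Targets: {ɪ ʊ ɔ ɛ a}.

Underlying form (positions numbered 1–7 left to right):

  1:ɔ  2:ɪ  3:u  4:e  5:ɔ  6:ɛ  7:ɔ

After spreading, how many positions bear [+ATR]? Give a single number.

From /u/ at 3 rightward: 4 /e/ is itself a trigger — this domain ends here.
From /e/ at 4 rightward: 5 /ɔ/ → [+ATR]; bound reached.
Targets with no active source: positions 1 2 6 7 stay [-ATR].
[+ATR] positions on the surface: 3 4 5.

3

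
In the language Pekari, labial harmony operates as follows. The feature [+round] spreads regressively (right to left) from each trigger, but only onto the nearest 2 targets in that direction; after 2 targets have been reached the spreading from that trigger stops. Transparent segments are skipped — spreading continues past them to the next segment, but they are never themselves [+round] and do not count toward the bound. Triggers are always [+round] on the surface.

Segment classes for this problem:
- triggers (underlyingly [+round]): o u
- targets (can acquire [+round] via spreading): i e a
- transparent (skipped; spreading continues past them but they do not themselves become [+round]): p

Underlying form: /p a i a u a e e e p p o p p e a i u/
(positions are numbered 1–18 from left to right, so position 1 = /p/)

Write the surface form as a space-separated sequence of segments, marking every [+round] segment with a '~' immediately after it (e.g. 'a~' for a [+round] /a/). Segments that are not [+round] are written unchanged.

From /u/ at 5 leftward: 4 /a/ → [+round]; 3 /i/ → [+round]; bound reached.
From /o/ at 12 leftward: 11 /p/ transparent; 10 /p/ transparent; 9 /e/ → [+round]; 8 /e/ → [+round]; bound reached.
From /u/ at 18 leftward: 17 /i/ → [+round]; 16 /a/ → [+round]; bound reached.
Targets with no active source: positions 2 6 7 15 stay [-round].
[+round] positions on the surface: 3 4 5 8 9 12 16 17 18.

p a i~ a~ u~ a e e~ e~ p p o~ p p e a~ i~ u~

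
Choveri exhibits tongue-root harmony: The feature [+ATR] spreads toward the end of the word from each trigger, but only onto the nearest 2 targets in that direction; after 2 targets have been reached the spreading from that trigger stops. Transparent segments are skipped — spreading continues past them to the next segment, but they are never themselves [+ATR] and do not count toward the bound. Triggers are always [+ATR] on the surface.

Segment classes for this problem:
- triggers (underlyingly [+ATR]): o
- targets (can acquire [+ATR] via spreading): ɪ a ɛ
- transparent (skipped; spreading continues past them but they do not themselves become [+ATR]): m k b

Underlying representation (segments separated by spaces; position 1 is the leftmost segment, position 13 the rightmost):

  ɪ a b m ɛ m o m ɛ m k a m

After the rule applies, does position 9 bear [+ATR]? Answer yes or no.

From /o/ at 7 rightward: 8 /m/ transparent; 9 /ɛ/ → [+ATR]; 10 /m/ transparent; 11 /k/ transparent; 12 /a/ → [+ATR]; bound reached.
Targets with no active source: positions 1 2 5 stay [-ATR].
[+ATR] positions on the surface: 7 9 12.

yes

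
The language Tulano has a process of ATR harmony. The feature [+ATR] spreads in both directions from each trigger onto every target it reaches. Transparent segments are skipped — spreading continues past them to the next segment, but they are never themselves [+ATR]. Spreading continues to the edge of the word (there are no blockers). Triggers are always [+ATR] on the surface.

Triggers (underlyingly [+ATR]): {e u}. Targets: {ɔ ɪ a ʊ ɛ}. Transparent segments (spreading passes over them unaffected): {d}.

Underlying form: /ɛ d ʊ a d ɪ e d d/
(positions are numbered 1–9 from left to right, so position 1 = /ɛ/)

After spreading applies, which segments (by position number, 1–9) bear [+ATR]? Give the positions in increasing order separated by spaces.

1 3 4 6 7

From /e/ at 7 rightward: 8 /d/ transparent; 9 /d/ transparent; word edge.
From /e/ at 7 leftward: 6 /ɪ/ → [+ATR]; 5 /d/ transparent; 4 /a/ → [+ATR]; 3 /ʊ/ → [+ATR]; 2 /d/ transparent; 1 /ɛ/ → [+ATR]; word edge.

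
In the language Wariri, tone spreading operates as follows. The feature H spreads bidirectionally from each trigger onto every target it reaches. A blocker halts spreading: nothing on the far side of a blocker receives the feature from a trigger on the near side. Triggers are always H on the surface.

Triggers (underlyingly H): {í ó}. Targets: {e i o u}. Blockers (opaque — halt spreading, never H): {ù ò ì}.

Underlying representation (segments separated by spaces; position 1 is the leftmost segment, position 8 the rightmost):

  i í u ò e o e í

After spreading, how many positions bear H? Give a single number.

From /í/ at 2 rightward: 3 /u/ → H; 4 /ò/ blocks.
From /í/ at 2 leftward: 1 /i/ → H; word edge.
From /í/ at 8 rightward: word edge.
From /í/ at 8 leftward: 7 /e/ → H; 6 /o/ → H; 5 /e/ → H; 4 /ò/ blocks.
H positions on the surface: 1 2 3 5 6 7 8.

7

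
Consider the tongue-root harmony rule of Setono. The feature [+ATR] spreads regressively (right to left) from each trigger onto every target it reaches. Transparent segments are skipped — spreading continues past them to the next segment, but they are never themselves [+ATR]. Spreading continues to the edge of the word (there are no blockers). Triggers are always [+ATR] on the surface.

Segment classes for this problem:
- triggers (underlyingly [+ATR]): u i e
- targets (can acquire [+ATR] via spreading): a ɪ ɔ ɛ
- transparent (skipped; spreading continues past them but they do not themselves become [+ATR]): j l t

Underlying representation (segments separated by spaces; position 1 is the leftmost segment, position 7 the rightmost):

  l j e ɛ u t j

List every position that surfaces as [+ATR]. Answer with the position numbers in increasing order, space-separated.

3 4 5

From /e/ at 3 leftward: 2 /j/ transparent; 1 /l/ transparent; word edge.
From /u/ at 5 leftward: 4 /ɛ/ → [+ATR]; 3 /e/ is itself a trigger — this domain ends here.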